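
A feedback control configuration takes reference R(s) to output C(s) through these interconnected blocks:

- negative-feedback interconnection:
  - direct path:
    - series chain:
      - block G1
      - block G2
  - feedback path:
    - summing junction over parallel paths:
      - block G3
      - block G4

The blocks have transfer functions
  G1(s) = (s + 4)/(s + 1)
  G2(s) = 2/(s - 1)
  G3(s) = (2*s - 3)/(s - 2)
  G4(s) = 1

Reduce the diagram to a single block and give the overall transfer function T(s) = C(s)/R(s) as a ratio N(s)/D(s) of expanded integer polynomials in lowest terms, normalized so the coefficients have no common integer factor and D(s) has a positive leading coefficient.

Reducing step by step:

Step 1. reduce the series chain G1, G2 gives (2*s + 8)/(s^2 - 1)
Step 2. add G3, G4 (parallel) gives (3*s - 5)/(s - 2)
Step 3. close the feedback loop around (G1*G2), (G3+G4) - this is the overall T(s), already in the required normalized form

Answer: (2*s^2 + 4*s - 16)/(s^3 + 4*s^2 + 13*s - 38)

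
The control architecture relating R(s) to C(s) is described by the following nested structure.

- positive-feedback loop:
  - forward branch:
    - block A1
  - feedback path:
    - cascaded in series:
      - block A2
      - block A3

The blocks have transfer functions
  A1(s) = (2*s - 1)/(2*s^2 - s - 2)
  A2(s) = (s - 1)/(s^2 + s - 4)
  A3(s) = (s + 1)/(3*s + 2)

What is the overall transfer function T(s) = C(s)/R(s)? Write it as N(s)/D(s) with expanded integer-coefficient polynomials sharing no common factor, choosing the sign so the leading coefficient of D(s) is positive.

Answer: (6*s^4 + 7*s^3 - 25*s^2 - 6*s + 8)/(6*s^5 + 7*s^4 - 33*s^3 - 15*s^2 + 30*s + 15)

Working:
[1] cascade A2, A3 = (s^2 - 1)/(3*s^3 + 5*s^2 - 10*s - 8)
[2] apply the feedback formula to A1, (A2*A3) - this is the overall T(s), already in the required normalized form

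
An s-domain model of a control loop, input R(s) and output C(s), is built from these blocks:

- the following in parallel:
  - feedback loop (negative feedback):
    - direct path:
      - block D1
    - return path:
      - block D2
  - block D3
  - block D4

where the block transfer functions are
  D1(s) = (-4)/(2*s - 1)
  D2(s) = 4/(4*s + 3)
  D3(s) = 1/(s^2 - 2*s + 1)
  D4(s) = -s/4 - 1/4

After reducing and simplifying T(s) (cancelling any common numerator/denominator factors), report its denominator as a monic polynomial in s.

First reduce the diagram to T(s).

Step 1: reduce the feedback loop with forward D1 and return D2 gives (-16*s - 12)/(8*s^2 + 2*s - 19)
Step 2: add [D1/(1+D1*D2)], D3, D4 (parallel) gives (-8*s^5 + 6*s^4 - 35*s^3 + 87*s^2 + 19*s - 105)/(32*s^4 - 56*s^3 - 60*s^2 + 160*s - 76)
T(s) is the step-2 result (common factors already cancelled). Leading coefficient of the denominator: 32. Divide through by 32 for the monic polynomial.

Answer: s^4 - 7*s^3/4 - 15*s^2/8 + 5*s - 19/8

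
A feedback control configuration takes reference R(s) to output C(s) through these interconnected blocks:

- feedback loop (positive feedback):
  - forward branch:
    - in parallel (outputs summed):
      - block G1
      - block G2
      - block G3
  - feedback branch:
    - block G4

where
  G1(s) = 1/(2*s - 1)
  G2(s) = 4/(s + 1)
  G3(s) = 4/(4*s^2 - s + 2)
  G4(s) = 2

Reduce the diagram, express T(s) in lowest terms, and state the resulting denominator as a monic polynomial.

Step 1. add G1, G2, G3 (parallel); result (36*s^3 - 13*s^2 + 25*s - 10)/(8*s^4 + 2*s^3 - s^2 + 3*s - 2)
Step 2. apply the feedback formula to (G1+G2+G3), G4; result (36*s^3 - 13*s^2 + 25*s - 10)/(8*s^4 - 70*s^3 + 25*s^2 - 47*s + 18)
The result of step 2 is T(s) in lowest terms. Its denominator has leading coefficient 8; dividing the denominator through by 8 makes it monic.

Answer: s^4 - 35*s^3/4 + 25*s^2/8 - 47*s/8 + 9/4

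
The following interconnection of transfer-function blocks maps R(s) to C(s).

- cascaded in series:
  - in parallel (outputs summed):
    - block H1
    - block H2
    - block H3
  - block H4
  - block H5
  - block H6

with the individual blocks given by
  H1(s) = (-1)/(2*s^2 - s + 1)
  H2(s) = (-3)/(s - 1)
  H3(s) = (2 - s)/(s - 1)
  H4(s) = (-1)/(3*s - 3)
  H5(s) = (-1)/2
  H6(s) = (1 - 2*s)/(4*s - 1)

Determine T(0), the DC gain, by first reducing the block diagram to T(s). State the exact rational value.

Step 1 - reduce the parallel group H1, H2, H3, giving (-2*s^3 - s^2 - s)/(2*s^3 - 3*s^2 + 2*s - 1)
Step 2 - series reduction of (H1+H2+H3), H4, H5, H6, giving (4*s^4 + s^2 - s)/(48*s^5 - 132*s^4 + 150*s^3 - 102*s^2 + 42*s - 6)
Step 2 gives the overall T(s). Then T(0) = 0/(-6) = 0.

Answer: 0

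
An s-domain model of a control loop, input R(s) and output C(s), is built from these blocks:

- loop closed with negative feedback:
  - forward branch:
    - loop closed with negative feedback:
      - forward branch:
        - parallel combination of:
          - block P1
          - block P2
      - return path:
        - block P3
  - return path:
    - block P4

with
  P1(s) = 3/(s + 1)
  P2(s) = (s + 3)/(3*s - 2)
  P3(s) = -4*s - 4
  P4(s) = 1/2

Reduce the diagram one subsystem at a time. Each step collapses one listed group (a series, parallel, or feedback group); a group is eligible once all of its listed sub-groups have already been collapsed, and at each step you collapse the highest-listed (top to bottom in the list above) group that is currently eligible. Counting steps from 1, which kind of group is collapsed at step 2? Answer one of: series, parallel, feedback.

The answer is feedback.

Reasoning:
(1) reduce the parallel group P1, P2
(2) feedback reduction of (P1+P2), P3
(3) feedback reduction of [(P1+P2)/(1+(P1+P2)*P3)], P4
The group at step 2 is a feedback group.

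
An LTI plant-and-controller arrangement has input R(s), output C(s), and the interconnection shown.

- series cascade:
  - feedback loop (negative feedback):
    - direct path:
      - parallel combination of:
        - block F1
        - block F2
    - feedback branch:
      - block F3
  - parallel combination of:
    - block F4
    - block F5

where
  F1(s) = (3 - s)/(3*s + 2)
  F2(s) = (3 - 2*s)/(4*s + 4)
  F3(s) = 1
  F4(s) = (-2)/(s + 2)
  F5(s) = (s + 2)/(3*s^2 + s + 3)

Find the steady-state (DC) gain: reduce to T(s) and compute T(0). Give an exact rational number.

Answer: -3/13

Working:
[1] parallel reduction of F1, F2 -> (-10*s^2 + 13*s + 18)/(12*s^2 + 20*s + 8)
[2] feedback reduction of (F1+F2), F3 -> (-10*s^2 + 13*s + 18)/(2*s^2 + 33*s + 26)
[3] sum the parallel branches F4, F5 -> (-5*s^2 + 2*s - 2)/(3*s^3 + 7*s^2 + 5*s + 6)
[4] multiply [(F1+F2)/(1+(F1+F2)*F3)], (F4+F5) (series) -> (50*s^4 - 85*s^3 - 44*s^2 + 10*s - 36)/(6*s^5 + 113*s^4 + 319*s^3 + 359*s^2 + 328*s + 156)
Step 4 gives the overall T(s). Then T(0) = -36/156 = -3/13.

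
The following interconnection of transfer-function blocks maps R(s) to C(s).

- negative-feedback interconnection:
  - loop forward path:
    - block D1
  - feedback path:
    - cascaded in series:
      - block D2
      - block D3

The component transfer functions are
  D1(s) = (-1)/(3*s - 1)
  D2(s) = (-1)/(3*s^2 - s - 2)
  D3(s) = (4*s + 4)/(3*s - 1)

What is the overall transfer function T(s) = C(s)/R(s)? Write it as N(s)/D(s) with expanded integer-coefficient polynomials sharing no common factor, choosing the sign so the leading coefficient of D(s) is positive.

The answer is (-9*s^3 + 6*s^2 + 5*s - 2)/(27*s^4 - 27*s^3 - 9*s^2 + 15*s + 2).

Reasoning:
(1) combine D2, D3 in series: (-4*s - 4)/(9*s^3 - 6*s^2 - 5*s + 2)
(2) apply the feedback formula to D1, (D2*D3), which is the overall transfer function T(s) = C(s)/R(s) in lowest terms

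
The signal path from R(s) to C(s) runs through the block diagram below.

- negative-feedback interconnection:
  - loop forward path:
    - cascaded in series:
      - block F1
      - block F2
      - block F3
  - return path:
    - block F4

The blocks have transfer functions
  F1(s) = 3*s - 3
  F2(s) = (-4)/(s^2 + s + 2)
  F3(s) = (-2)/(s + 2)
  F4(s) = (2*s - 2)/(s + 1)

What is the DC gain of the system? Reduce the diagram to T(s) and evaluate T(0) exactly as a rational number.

Step 1. cascade F1, F2, F3 -> (24*s - 24)/(s^3 + 3*s^2 + 4*s + 4)
Step 2. feedback reduction of (F1*F2*F3), F4 -> (24*s^2 - 24)/(s^4 + 4*s^3 + 55*s^2 - 88*s + 52)
The step-2 result is T(s). Setting s = 0: T(0) = -24/52 = -6/13.

Final answer: -6/13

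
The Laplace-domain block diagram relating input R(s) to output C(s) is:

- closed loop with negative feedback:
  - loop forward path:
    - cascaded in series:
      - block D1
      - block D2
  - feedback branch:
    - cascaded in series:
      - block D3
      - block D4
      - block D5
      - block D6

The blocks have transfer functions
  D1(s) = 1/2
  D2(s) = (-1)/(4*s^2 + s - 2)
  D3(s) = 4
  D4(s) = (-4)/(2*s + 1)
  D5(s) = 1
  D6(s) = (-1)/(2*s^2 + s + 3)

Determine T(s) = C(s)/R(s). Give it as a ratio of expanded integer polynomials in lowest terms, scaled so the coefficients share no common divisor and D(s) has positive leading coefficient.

Reducing step by step:

Step 1. combine D1, D2 in series -> (-1)/(8*s^2 + 2*s - 4)
Step 2. multiply D3, D4, D5, D6 (series) -> 16/(4*s^3 + 4*s^2 + 7*s + 3)
Step 3. close the feedback loop around (D1*D2), (D3*D4*D5*D6); the result is T(s) itself (integer coefficients, no common factor, positive leading denominator coefficient)

Answer: (-4*s^3 - 4*s^2 - 7*s - 3)/(32*s^5 + 40*s^4 + 48*s^3 + 22*s^2 - 22*s - 28)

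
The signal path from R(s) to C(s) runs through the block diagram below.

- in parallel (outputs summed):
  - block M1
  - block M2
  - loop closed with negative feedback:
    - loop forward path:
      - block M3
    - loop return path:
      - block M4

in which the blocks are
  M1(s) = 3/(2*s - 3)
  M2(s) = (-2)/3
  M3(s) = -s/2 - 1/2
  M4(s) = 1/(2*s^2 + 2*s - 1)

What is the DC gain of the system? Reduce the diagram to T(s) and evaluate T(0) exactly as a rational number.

First reduce the diagram to T(s).

Step 1. reduce the feedback loop with forward M3 and return M4; result (-2*s^3 - 4*s^2 - s + 1)/(4*s^2 + 3*s - 3)
Step 2. reduce the parallel group M1, M2, [M3/(1+M3*M4)]; result (-12*s^4 - 22*s^3 + 78*s^2 + 72*s - 54)/(24*s^3 - 18*s^2 - 45*s + 27)
Step 2 gives the overall T(s). Then T(0) = -54/27 = -2.

Answer: -2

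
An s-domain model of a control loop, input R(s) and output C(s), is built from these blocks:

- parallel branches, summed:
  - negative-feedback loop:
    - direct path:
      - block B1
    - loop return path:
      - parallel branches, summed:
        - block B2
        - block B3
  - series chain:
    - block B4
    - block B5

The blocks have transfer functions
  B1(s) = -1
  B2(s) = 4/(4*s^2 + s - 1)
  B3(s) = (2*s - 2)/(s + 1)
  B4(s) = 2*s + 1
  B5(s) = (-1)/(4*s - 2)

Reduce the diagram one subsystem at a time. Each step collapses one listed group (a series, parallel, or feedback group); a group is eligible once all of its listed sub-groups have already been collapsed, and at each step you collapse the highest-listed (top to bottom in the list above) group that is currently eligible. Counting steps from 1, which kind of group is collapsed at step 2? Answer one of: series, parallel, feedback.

Step 1. reduce the parallel group B2, B3
Step 2. reduce the feedback loop with forward B1 and return (B2+B3)
Step 3. reduce the series chain B4, B5
Step 4. reduce the parallel group [B1/(1+B1*(B2+B3))], (B4*B5)
The group at step 2 is a feedback group.

Answer: feedback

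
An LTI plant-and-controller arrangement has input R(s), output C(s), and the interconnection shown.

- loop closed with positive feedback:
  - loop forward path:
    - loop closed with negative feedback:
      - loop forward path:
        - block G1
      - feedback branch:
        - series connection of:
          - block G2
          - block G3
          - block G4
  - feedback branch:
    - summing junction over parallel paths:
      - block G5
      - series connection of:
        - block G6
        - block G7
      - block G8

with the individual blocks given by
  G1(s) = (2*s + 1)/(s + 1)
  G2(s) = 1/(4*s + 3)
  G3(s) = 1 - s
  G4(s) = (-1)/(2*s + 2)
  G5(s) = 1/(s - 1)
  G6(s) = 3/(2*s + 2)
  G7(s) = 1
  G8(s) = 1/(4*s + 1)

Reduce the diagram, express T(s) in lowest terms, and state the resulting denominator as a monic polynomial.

Reducing step by step:

Step 1 - combine G2, G3, G4 in series -> (s - 1)/(8*s^2 + 14*s + 6)
Step 2 - feedback reduction of G1, (G2*G3*G4) -> (16*s^3 + 36*s^2 + 26*s + 6)/(8*s^3 + 24*s^2 + 19*s + 5)
Step 3 - reduce the series chain G6, G7 -> 3/(2*s + 2)
Step 4 - sum the parallel branches G5, (G6*G7), G8 -> (22*s^2 + s - 3)/(8*s^3 + 2*s^2 - 8*s - 2)
Step 5 - apply the feedback formula to [G1/(1+G1*(G2*G3*G4))], (G5+(G6*G7)+G8) -> (64*s^5 + 96*s^4 - 20*s^3 - 90*s^2 - 44*s - 6)/(32*s^5 - 104*s^4 - 232*s^3 - 113*s^2 - 7*s + 4)
No further cancellation is possible in the step-5 result, so that is T(s). Its denominator becomes monic after dividing by the leading coefficient 32.

Answer: s^5 - 13*s^4/4 - 29*s^3/4 - 113*s^2/32 - 7*s/32 + 1/8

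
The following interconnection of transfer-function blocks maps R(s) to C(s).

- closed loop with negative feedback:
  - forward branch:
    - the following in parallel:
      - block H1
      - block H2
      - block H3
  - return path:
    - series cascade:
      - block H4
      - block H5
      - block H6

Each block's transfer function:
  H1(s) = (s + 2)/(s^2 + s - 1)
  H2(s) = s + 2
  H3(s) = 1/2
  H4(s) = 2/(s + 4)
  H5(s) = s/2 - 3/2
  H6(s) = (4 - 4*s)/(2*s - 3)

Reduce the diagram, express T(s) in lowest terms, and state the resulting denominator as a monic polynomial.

Answer: s^5 - s^4 - 41*s^3/4 + 9*s^2/4 + 55*s/4 - 9/2

Working:
[1] reduce the parallel group H1, H2, H3, giving (2*s^3 + 7*s^2 + 5*s - 1)/(2*s^2 + 2*s - 2)
[2] series reduction of H4, H5, H6, giving (-4*s^2 + 16*s - 12)/(2*s^2 + 5*s - 12)
[3] close the feedback loop around (H1+H2+H3), (H4*H5*H6), giving (-4*s^5 - 24*s^4 - 21*s^3 + 61*s^2 + 65*s - 12)/(8*s^5 - 8*s^4 - 82*s^3 + 18*s^2 + 110*s - 36)
No further cancellation is possible in the step-3 result, so that is T(s). Its denominator becomes monic after dividing by the leading coefficient 8.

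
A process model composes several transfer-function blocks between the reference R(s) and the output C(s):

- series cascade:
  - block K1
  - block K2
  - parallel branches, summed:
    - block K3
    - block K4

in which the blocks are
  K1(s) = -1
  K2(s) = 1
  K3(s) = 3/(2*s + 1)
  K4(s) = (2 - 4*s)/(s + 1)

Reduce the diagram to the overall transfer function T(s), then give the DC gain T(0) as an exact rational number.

Step 1. sum the parallel branches K3, K4: (-8*s^2 + 3*s + 5)/(2*s^2 + 3*s + 1)
Step 2. combine K1, K2, (K3+K4) in series: (8*s^2 - 3*s - 5)/(2*s^2 + 3*s + 1)
The step-2 result is T(s). Setting s = 0: T(0) = -5/1 = -5.

Final answer: -5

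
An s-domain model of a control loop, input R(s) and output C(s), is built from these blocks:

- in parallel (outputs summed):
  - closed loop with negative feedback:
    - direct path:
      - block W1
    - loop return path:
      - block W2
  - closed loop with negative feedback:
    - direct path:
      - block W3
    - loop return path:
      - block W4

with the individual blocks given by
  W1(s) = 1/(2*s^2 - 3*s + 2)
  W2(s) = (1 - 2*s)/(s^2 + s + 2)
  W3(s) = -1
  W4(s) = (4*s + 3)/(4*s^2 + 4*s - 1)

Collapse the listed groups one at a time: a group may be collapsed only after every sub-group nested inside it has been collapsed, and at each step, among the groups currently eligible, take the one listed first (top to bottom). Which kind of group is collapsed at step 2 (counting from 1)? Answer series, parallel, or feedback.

Step 1: close the feedback loop around W1, W2
Step 2: feedback reduction of W3, W4
Step 3: parallel reduction of [W1/(1+W1*W2)], [W3/(1+W3*W4)]
So the answer for step 2 is feedback.

Final answer: feedback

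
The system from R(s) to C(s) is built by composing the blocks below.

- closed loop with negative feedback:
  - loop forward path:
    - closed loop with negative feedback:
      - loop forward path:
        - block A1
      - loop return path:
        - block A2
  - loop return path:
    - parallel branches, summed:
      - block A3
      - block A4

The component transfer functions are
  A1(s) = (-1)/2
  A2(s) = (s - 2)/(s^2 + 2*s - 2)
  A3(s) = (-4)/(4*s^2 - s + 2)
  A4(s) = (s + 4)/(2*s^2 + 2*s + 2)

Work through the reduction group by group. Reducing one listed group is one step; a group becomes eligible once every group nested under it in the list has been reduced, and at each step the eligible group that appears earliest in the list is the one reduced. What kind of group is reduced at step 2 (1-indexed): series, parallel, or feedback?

Answer: parallel

Working:
Step 1: apply the feedback formula to A1, A2
Step 2: sum the parallel branches A3, A4
Step 3: close the feedback loop around [A1/(1+A1*A2)], (A3+A4)
Step 2: parallel.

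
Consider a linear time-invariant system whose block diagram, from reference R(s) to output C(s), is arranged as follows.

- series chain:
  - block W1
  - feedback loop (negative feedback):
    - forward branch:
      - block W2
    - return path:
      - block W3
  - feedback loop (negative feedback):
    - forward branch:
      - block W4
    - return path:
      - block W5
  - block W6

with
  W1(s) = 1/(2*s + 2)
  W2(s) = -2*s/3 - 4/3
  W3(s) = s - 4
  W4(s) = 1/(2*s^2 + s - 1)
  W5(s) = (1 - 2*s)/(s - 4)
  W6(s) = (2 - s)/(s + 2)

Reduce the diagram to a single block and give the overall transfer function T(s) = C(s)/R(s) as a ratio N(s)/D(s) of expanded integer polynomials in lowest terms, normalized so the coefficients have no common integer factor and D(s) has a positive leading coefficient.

First reduce the diagram to T(s).

Step 1. close the feedback loop around W2, W3, giving (2*s + 4)/(2*s^2 - 4*s - 19)
Step 2. feedback reduction of W4, W5, giving (s - 4)/(2*s^3 - 7*s^2 - 7*s + 5)
Step 3. reduce the series chain W1, [W2/(1+W2*W3)], [W4/(1+W4*W5)], W6, which is the overall transfer function T(s) = C(s)/R(s) in lowest terms

Answer: (-s^2 + 6*s - 8)/(4*s^6 - 18*s^5 - 46*s^4 + 147*s^3 + 284*s^2 + 18*s - 95)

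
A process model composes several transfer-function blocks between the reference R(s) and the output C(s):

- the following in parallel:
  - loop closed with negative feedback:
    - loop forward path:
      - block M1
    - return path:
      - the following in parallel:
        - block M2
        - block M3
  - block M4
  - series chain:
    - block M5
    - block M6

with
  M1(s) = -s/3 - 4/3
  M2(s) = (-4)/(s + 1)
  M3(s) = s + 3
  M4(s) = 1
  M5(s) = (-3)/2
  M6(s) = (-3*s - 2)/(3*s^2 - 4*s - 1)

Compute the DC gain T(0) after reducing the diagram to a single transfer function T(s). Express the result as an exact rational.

Step 1 - combine M2, M3 in parallel; result (s^2 + 4*s - 1)/(s + 1)
Step 2 - apply the feedback formula to M1, (M2+M3); result (s^2 + 5*s + 4)/(s^3 + 8*s^2 + 12*s - 7)
Step 3 - series reduction of M5, M6; result (9*s + 6)/(6*s^2 - 8*s - 2)
Step 4 - combine [M1/(1+M1*(M2+M3))], M4, (M5*M6) in parallel; result (6*s^5 + 55*s^4 + 106*s^3 - 16*s^2 - s - 36)/(6*s^5 + 40*s^4 + 6*s^3 - 154*s^2 + 32*s + 14)
DC gain: substitute s = 0 into T(s) from step 4: T(0) = -36/14 = -18/7.

Therefore the answer is -18/7.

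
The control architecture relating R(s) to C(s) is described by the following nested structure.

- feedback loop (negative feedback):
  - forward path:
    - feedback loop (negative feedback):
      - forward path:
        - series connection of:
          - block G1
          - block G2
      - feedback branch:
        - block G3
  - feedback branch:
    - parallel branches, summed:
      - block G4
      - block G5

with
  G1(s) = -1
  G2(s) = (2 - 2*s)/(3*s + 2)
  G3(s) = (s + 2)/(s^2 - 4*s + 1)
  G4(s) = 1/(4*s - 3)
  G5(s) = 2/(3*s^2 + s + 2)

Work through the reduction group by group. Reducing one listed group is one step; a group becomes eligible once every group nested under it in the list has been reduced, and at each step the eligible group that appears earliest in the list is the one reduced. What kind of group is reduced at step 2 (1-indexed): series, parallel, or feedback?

[1] cascade G1, G2
[2] collapse the loop ((G1*G2) forward, G3 return)
[3] sum the parallel branches G4, G5
[4] close the feedback loop around [(G1*G2)/(1+(G1*G2)*G3)], (G4+G5)
At step 2 the group reduced is feedback.

Answer: feedback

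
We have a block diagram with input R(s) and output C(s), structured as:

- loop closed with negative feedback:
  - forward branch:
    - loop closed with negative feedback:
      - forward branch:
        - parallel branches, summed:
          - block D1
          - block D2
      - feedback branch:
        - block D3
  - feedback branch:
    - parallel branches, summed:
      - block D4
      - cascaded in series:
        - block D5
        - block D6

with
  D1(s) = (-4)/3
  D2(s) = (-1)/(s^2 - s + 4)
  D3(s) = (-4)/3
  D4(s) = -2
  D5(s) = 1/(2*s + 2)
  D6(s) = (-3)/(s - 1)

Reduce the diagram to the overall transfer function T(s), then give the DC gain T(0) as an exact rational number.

Step 1 - add D1, D2 (parallel), giving (-4*s^2 + 4*s - 19)/(3*s^2 - 3*s + 12)
Step 2 - apply the feedback formula to (D1+D2), D3, giving (-12*s^2 + 12*s - 57)/(25*s^2 - 25*s + 112)
Step 3 - cascade D5, D6, giving (-3)/(2*s^2 - 2)
Step 4 - combine D4, (D5*D6) in parallel, giving (1 - 4*s^2)/(2*s^2 - 2)
Step 5 - apply the feedback formula to [(D1+D2)/(1+(D1+D2)*D3)], (D4+(D5*D6)), giving (-24*s^4 + 24*s^3 - 90*s^2 - 24*s + 114)/(98*s^4 - 98*s^3 + 390*s^2 + 62*s - 281)
Evaluating the step-5 result (the overall T(s)) at s = 0 gives T(0) = 114/(-281) = -114/281.

Final answer: -114/281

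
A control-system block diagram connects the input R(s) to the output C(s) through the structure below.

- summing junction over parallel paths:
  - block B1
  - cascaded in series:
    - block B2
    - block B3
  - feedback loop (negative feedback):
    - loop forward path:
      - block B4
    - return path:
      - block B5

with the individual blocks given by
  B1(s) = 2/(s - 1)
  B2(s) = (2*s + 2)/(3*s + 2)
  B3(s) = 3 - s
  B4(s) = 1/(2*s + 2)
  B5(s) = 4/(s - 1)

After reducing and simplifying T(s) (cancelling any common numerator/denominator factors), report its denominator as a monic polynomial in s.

[1] combine B2, B3 in series = (-2*s^2 + 4*s + 6)/(3*s + 2)
[2] feedback reduction of B4, B5 = (s - 1)/(2*s^2 + 2)
[3] combine B1, (B2*B3), [B4/(1+B4*B5)] in parallel = (-4*s^5 + 12*s^4 + 15*s^3 + 4*s^2 + 15*s - 2)/(6*s^4 - 2*s^3 + 2*s^2 - 2*s - 4)
No further cancellation is possible in the step-3 result, so that is T(s). Its denominator becomes monic after dividing by the leading coefficient 6.

Answer: s^4 - s^3/3 + s^2/3 - s/3 - 2/3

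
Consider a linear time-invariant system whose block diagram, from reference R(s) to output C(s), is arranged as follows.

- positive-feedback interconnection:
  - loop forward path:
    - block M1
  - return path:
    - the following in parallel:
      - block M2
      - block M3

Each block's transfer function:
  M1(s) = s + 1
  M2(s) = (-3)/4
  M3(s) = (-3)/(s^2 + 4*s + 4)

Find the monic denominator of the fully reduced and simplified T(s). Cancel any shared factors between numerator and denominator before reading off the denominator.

1. add M2, M3 (parallel): (-3*s^2 - 12*s - 24)/(4*s^2 + 16*s + 16)
2. feedback reduction of M1, (M2+M3): (4*s^3 + 20*s^2 + 32*s + 16)/(3*s^3 + 19*s^2 + 52*s + 40)
That last expression is T(s), already simplified. Scaling its denominator by 1/3 (the reciprocal of the leading coefficient) yields the monic denominator.

Hence the answer: s^3 + 19*s^2/3 + 52*s/3 + 40/3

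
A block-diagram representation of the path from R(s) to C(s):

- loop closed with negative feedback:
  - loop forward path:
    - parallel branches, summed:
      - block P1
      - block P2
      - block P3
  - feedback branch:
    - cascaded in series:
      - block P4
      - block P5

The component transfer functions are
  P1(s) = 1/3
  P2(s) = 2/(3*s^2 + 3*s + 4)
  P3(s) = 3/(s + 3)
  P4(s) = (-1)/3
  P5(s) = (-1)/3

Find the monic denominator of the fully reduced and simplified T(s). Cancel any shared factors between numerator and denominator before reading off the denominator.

(1) reduce the parallel group P1, P2, P3 gives (3*s^3 + 39*s^2 + 46*s + 66)/(9*s^3 + 36*s^2 + 39*s + 36)
(2) multiply P4, P5 (series) gives 1/9
(3) apply the feedback formula to (P1+P2+P3), (P4*P5) gives (27*s^3 + 351*s^2 + 414*s + 594)/(84*s^3 + 363*s^2 + 397*s + 390)
No further cancellation is possible in the step-3 result, so that is T(s). Its denominator becomes monic after dividing by the leading coefficient 84.

Therefore the answer is s^3 + 121*s^2/28 + 397*s/84 + 65/14.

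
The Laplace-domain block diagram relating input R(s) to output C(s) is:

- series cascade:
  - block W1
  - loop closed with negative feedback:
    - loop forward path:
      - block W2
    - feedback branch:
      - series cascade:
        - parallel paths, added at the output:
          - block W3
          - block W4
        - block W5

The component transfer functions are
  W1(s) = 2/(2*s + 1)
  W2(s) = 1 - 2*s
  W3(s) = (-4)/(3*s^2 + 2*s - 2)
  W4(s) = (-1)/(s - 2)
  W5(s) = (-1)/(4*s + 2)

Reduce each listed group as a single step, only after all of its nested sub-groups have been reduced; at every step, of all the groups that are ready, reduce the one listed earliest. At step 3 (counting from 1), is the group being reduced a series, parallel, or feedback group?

1. parallel reduction of W3, W4
2. multiply (W3+W4), W5 (series)
3. close the feedback loop around W2, ((W3+W4)*W5)
4. reduce the series chain W1, [W2/(1+W2*((W3+W4)*W5))]
Step 3 collapses a feedback group.

Final answer: feedback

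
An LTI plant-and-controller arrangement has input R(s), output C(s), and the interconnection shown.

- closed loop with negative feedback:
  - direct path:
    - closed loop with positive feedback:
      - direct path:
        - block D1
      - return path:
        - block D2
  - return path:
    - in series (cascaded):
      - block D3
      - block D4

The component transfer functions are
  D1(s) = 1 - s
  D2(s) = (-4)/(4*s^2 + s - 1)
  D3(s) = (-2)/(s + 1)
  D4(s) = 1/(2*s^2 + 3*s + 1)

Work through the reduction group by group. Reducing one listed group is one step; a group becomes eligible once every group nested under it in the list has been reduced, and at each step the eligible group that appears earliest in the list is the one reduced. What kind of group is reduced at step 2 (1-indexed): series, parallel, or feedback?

Answer: series

Working:
[1] collapse the loop (D1 forward, D2 return)
[2] series reduction of D3, D4
[3] apply the feedback formula to [D1/(1-D1*D2)], (D3*D4)
Step 2 collapses a series group.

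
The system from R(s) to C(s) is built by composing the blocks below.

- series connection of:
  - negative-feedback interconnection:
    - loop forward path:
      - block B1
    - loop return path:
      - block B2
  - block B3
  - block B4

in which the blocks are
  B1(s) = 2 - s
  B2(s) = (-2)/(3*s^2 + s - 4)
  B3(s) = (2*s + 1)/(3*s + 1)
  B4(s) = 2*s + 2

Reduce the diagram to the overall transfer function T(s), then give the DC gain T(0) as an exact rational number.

1. close the feedback loop around B1, B2; result (-3*s^3 + 5*s^2 + 6*s - 8)/(3*s^2 + 3*s - 8)
2. combine [B1/(1+B1*B2)], B3, B4 in series; result (-12*s^5 + 2*s^4 + 48*s^3 + 14*s^2 - 36*s - 16)/(9*s^3 + 12*s^2 - 21*s - 8)
That last expression is T(s); at s = 0 only the constant terms survive, so T(0) = -16/(-8) = 2.

Answer: 2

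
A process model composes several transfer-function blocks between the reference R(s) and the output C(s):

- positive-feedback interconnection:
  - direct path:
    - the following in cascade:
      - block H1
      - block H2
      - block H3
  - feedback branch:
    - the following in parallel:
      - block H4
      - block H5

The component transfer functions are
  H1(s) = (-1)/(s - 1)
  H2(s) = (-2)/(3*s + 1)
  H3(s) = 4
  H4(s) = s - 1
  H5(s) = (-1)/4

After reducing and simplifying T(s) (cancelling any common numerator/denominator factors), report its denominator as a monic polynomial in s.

Step 1: series reduction of H1, H2, H3: 8/(3*s^2 - 2*s - 1)
Step 2: combine H4, H5 in parallel: s - 5/4
Step 3: reduce the feedback loop with forward (H1*H2*H3) and return (H4+H5): 8/(3*s^2 - 10*s + 9)
The result of step 3 is T(s) in lowest terms. Its denominator has leading coefficient 3; dividing the denominator through by 3 makes it monic.

Hence the answer: s^2 - 10*s/3 + 3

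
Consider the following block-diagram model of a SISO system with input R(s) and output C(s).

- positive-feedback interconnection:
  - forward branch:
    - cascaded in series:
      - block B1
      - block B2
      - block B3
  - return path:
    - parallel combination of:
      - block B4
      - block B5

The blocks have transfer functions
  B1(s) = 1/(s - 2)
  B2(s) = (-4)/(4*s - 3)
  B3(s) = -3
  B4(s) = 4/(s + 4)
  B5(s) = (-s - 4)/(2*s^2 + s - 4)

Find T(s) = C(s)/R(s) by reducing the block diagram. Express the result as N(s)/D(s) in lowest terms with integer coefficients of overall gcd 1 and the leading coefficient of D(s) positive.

Answer: (24*s^3 + 108*s^2 - 192)/(8*s^5 + 14*s^4 - 87*s^3 - 94*s^2 + 224*s + 288)

Working:
(1) cascade B1, B2, B3 gives 12/(4*s^2 - 11*s + 6)
(2) add B4, B5 (parallel) gives (7*s^2 - 4*s - 32)/(2*s^3 + 9*s^2 - 16)
(3) close the feedback loop around (B1*B2*B3), (B4+B5), giving the overall T(s)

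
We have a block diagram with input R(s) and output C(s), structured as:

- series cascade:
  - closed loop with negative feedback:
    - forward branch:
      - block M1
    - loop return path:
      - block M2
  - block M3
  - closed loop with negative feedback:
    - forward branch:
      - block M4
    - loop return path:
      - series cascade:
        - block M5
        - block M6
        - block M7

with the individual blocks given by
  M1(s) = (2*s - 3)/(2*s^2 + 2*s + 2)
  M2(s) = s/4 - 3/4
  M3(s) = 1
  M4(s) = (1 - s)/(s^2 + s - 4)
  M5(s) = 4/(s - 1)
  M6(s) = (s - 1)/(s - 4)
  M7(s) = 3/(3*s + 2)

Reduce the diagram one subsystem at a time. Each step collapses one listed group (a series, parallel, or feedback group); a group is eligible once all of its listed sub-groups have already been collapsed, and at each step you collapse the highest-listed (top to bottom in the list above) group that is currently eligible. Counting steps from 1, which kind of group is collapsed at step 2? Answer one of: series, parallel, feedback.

Reducing step by step:

Step 1 - reduce the feedback loop with forward M1 and return M2
Step 2 - combine M5, M6, M7 in series
Step 3 - close the feedback loop around M4, (M5*M6*M7)
Step 4 - combine [M1/(1+M1*M2)], M3, [M4/(1+M4*(M5*M6*M7))] in series
Step 2 collapses a series group.

Answer: series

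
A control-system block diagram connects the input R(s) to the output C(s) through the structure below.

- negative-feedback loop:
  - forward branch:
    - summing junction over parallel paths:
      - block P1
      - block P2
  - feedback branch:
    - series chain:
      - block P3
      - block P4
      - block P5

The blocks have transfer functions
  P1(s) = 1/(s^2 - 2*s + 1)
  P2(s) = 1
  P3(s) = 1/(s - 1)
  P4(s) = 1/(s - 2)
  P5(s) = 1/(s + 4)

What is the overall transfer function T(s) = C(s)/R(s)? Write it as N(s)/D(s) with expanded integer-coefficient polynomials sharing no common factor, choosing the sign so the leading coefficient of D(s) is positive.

Answer: (s^5 - s^4 - 10*s^3 + 30*s^2 - 36*s + 16)/(s^5 - s^4 - 11*s^3 + 30*s^2 - 28*s + 10)

Working:
Step 1. add P1, P2 (parallel) = (s^2 - 2*s + 2)/(s^2 - 2*s + 1)
Step 2. combine P3, P4, P5 in series = 1/(s^3 + s^2 - 10*s + 8)
Step 3. reduce the feedback loop with forward (P1+P2) and return (P3*P4*P5), which is the overall transfer function T(s) = C(s)/R(s) in lowest terms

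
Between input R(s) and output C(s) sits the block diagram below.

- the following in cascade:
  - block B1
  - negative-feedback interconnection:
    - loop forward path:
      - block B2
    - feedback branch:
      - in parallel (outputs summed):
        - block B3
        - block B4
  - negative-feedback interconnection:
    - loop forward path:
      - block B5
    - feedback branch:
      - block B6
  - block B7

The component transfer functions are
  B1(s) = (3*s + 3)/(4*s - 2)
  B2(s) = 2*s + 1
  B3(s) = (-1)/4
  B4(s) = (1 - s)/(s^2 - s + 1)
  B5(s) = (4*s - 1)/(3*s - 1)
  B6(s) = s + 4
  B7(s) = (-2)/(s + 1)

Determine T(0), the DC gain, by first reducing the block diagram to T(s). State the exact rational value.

Reducing step by step:

(1) combine B3, B4 in parallel, giving (-s^2 - 3*s + 3)/(4*s^2 - 4*s + 4)
(2) collapse the loop (B2 forward, (B3+B4) return), giving (-8*s^3 + 4*s^2 - 4*s - 4)/(2*s^3 + 3*s^2 + s - 7)
(3) apply the feedback formula to B5, B6, giving (4*s - 1)/(4*s^2 + 18*s - 5)
(4) series reduction of B1, [B2/(1+B2*(B3+B4))], [B5/(1+B5*B6)], B7, giving (96*s^4 - 72*s^3 + 60*s^2 + 36*s - 12)/(16*s^6 + 88*s^5 + 48*s^4 - 98*s^3 - 237*s^2 + 201*s - 35)
That last expression is T(s); at s = 0 only the constant terms survive, so T(0) = -12/(-35) = 12/35.

Answer: 12/35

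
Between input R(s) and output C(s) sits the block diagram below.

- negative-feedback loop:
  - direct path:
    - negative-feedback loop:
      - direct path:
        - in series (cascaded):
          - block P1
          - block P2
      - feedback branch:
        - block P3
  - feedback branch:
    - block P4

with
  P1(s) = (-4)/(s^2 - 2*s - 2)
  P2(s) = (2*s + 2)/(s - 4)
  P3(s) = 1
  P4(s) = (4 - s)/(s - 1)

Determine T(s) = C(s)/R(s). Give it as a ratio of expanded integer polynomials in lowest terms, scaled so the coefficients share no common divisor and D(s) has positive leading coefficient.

Answer: (8 - 8*s^2)/(s^4 - 7*s^3 + 12*s^2 - 22*s - 32)

Working:
Step 1: cascade P1, P2, giving (-8*s - 8)/(s^3 - 6*s^2 + 6*s + 8)
Step 2: feedback reduction of (P1*P2), P3, giving (-8*s - 8)/(s^3 - 6*s^2 - 2*s)
Step 3: feedback reduction of [(P1*P2)/(1+(P1*P2)*P3)], P4, giving the overall T(s)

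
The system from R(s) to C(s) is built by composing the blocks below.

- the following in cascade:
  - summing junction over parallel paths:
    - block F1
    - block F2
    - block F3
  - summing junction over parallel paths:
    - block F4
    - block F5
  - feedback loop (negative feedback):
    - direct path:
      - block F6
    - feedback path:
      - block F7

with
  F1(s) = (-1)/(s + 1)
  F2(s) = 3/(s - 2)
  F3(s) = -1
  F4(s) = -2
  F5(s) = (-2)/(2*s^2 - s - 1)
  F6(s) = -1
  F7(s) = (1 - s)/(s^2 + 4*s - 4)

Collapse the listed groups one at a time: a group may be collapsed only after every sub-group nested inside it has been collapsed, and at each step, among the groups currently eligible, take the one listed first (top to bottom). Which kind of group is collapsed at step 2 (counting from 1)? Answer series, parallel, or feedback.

1. add F1, F2, F3 (parallel)
2. sum the parallel branches F4, F5
3. close the feedback loop around F6, F7
4. cascade (F1+F2+F3), (F4+F5), [F6/(1+F6*F7)]
The group at step 2 is a parallel group.

Hence the answer: parallel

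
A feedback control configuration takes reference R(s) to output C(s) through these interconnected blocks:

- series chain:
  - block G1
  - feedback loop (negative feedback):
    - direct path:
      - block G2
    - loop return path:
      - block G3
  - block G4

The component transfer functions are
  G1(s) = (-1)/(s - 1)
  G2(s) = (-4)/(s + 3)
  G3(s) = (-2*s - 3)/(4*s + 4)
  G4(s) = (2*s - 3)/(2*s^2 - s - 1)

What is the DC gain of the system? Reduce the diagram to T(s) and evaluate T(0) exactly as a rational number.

Step 1. feedback reduction of G2, G3: (-4*s - 4)/(s^2 + 6*s + 6)
Step 2. multiply G1, [G2/(1+G2*G3)], G4 (series): (8*s^2 - 4*s - 12)/(2*s^5 + 9*s^4 - 6*s^3 - 17*s^2 + 6*s + 6)
Evaluating the step-2 result (the overall T(s)) at s = 0 gives T(0) = -12/6 = -2.

Final answer: -2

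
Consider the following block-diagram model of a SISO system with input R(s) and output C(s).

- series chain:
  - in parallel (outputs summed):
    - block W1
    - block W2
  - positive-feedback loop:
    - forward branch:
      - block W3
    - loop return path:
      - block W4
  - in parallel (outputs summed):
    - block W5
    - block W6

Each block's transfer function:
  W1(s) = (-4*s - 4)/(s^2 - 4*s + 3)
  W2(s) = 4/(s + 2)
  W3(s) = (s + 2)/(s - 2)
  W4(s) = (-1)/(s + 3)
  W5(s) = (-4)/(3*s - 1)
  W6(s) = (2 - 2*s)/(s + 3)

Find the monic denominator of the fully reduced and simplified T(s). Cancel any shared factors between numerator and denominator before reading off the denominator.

The answer is s^5 - 7*s^4/3 - 25*s^3/3 + 25*s^2 - 58*s/3 + 4.

Reasoning:
Step 1 - parallel reduction of W1, W2 = (4 - 28*s)/(s^3 - 2*s^2 - 5*s + 6)
Step 2 - reduce the feedback loop with forward W3 and return W4 = (s^2 + 5*s + 6)/(s^2 + 2*s - 4)
Step 3 - add W5, W6 (parallel) = (-6*s^2 + 4*s - 14)/(3*s^2 + 8*s - 3)
Step 4 - combine (W1+W2), [W3/(1-W3*W4)], (W5+W6) in series = (168*s^3 - 136*s^2 + 408*s - 56)/(3*s^5 - 7*s^4 - 25*s^3 + 75*s^2 - 58*s + 12)
Step 4 gives the fully reduced T(s), with no common factor left to cancel. The denominator's leading coefficient is 3, so divide each of its coefficients by 3 to get the monic form.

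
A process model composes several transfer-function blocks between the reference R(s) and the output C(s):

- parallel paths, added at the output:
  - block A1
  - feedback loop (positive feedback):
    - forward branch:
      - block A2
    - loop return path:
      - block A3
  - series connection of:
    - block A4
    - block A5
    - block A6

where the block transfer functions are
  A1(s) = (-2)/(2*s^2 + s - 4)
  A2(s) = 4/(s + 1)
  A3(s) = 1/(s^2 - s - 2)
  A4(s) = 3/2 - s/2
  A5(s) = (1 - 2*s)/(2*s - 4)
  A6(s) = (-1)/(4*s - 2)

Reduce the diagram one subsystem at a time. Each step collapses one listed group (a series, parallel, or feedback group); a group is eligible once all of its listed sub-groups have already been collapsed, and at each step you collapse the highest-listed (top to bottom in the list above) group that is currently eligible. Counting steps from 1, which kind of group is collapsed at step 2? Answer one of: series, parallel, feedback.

Reducing step by step:

1. close the feedback loop around A2, A3
2. cascade A4, A5, A6
3. combine A1, [A2/(1-A2*A3)], (A4*A5*A6) in parallel
So the answer for step 2 is series.

Answer: series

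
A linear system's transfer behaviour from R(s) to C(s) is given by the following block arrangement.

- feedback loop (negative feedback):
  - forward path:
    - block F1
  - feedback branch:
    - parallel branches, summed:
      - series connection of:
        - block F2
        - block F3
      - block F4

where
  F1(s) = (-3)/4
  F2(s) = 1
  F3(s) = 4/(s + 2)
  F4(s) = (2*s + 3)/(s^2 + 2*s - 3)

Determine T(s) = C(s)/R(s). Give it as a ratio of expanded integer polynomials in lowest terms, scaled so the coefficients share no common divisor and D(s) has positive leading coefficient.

Step 1. multiply F2, F3 (series); result 4/(s + 2)
Step 2. parallel reduction of (F2*F3), F4; result (6*s^2 + 15*s - 6)/(s^3 + 4*s^2 + s - 6)
Step 3. reduce the feedback loop with forward F1 and return ((F2*F3)+F4): this yields T(s), and no further normalization is needed

Answer: (-3*s^3 - 12*s^2 - 3*s + 18)/(4*s^3 - 2*s^2 - 41*s - 6)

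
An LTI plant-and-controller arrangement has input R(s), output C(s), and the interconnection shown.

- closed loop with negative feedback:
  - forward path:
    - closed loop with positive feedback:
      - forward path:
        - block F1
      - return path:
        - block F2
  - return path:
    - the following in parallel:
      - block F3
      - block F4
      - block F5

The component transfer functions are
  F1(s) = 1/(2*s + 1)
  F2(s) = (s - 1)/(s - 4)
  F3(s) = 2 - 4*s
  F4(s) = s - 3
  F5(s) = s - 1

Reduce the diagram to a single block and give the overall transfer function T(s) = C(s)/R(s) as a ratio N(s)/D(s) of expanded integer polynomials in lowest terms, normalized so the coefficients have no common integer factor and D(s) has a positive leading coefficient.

First reduce the diagram to T(s).

Step 1. collapse the loop (F1 forward, F2 return) -> (s - 4)/(2*s^2 - 8*s - 3)
Step 2. reduce the parallel group F3, F4, F5 -> -2*s - 2
Step 3. reduce the feedback loop with forward [F1/(1-F1*F2)] and return (F3+F4+F5), giving the overall T(s)

Answer: (4 - s)/(2*s - 5)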